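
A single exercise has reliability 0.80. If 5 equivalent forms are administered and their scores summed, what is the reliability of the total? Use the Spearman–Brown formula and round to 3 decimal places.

ρ_k = kρ / (1 + (k−1)ρ) = 5·0.80 / (1 + 4·0.80) = 4.000 / 4.200 = 0.952.

0.952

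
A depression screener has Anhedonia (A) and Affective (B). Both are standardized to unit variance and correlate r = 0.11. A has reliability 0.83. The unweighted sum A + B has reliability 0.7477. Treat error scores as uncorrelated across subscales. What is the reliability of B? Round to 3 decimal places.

Var(A+B) = 2 + 2·0.11 = 2.220.
True-score variance = ρ_A + ρ_B + 2·0.11, so 0.7477 = (0.83 + ρ_B + 0.22) / 2.220.
ρ_B = 0.7477·2.220 − 0.83 − 0.22 = 0.610.

0.610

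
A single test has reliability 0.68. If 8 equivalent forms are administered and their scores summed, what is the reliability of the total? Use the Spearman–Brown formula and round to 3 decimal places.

0.944

ρ_k = kρ / (1 + (k−1)ρ) = 8·0.68 / (1 + 7·0.68) = 5.440 / 5.760 = 0.944.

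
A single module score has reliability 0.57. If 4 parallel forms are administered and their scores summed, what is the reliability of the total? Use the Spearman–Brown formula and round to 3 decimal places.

ρ_k = kρ / (1 + (k−1)ρ) = 4·0.57 / (1 + 3·0.57) = 2.280 / 2.710 = 0.841.

0.841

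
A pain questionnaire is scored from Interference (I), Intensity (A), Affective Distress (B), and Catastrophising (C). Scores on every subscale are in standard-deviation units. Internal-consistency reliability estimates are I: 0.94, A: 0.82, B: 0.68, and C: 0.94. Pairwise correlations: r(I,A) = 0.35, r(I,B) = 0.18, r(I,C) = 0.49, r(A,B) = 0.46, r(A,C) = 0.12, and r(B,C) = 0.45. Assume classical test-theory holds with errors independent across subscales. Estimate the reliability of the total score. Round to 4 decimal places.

Var(I+A+B+C) = 4 + 2·[0.35 + 0.18 + 0.49 + 0.46 + 0.12 + 0.45] = 4 + 4.1 = 8.1.
Under uncorrelated errors the observed covariances equal the true-score covariances, so only the own-variance terms attenuate.
True-score variance = [0.94 + 0.82 + 0.68 + 0.94] + 4.1 = 3.38 + 4.1 = 7.48.
Reliability = 7.48 / 8.1 = 0.9235.

0.9235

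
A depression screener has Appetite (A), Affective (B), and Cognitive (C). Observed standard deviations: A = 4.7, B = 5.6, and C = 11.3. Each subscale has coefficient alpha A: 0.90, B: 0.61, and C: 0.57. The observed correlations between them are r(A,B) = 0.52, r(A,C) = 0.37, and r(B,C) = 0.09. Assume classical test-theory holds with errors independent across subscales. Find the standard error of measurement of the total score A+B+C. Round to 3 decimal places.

Var(total) = 181.14 + 78.0646 = 259.205.
True-score variance = 111.794 + 78.0646 = 189.858, so reliability = 0.7325.
Error variance = 259.205 − 189.858 = 69.3461; SEM = √69.3461 = 8.327.

8.327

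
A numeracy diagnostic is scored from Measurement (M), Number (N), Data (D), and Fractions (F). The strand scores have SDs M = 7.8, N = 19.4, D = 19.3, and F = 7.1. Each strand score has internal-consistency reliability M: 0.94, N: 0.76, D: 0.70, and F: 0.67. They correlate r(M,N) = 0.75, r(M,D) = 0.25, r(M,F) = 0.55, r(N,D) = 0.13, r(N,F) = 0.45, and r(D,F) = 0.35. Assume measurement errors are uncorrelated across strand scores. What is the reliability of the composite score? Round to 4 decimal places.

0.8557

Var(M+N+D+F) = 7.8² + 19.4² + 19.3² + 7.1² + 2·[7.8·19.4·0.75 + 7.8·19.3·0.25 + 7.8·7.1·0.55 + 19.4·19.3·0.13 + 19.4·7.1·0.45 + 19.3·7.1·0.35] = 860.1 + 680.404 = 1540.5.
Under uncorrelated errors the observed covariances equal the true-score covariances, so only the own-variance terms attenuate.
True-score variance = [7.8²·0.94 + 19.4²·0.76 + 19.3²·0.70 + 7.1²·0.67] + 680.404 = 637.741 + 680.404 = 1318.15.
Reliability = 1318.15 / 1540.5 = 0.8557.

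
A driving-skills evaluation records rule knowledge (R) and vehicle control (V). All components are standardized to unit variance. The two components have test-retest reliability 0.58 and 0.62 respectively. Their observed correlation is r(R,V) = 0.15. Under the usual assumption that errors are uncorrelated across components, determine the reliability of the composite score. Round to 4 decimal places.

0.6522

Var(R+V) = 2 + 2·[0.15] = 2 + 0.3 = 2.3.
Under uncorrelated errors the observed covariances equal the true-score covariances, so only the own-variance terms attenuate.
True-score variance = [0.58 + 0.62] + 0.3 = 1.2 + 0.3 = 1.5.
Reliability = 1.5 / 2.3 = 0.6522.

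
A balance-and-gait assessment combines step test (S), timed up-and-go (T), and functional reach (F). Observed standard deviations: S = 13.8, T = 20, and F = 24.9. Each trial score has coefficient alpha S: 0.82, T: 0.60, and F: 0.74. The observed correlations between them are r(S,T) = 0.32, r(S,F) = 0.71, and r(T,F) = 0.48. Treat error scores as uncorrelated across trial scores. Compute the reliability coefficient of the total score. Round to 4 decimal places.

0.8489

Var(S+T+F) = 13.8² + 20² + 24.9² + 2·[13.8·20·0.32 + 13.8·24.9·0.71 + 20·24.9·0.48] = 1210.45 + 1142.66 = 2353.11.
Under uncorrelated errors the observed covariances equal the true-score covariances, so only the own-variance terms attenuate.
True-score variance = [13.8²·0.82 + 20²·0.60 + 24.9²·0.74] + 1142.66 = 854.968 + 1142.66 = 1997.63.
Reliability = 1997.63 / 2353.11 = 0.8489.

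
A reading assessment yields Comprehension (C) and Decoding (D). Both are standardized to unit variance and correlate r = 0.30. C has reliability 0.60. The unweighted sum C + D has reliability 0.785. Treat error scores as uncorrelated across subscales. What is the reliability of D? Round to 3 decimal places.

Var(C+D) = 2 + 2·0.30 = 2.600.
True-score variance = ρ_C + ρ_D + 2·0.30, so 0.785 = (0.60 + ρ_D + 0.60) / 2.600.
ρ_D = 0.785·2.600 − 0.60 − 0.60 = 0.841.

0.841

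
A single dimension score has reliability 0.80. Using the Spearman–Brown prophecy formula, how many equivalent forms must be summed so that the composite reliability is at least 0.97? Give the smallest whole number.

k ≥ ρ*(1−ρ₁)/(ρ₁(1−ρ*)) = 0.97·0.20 / (0.80·0.03) = 8.083.
Smallest integer k = 9.

9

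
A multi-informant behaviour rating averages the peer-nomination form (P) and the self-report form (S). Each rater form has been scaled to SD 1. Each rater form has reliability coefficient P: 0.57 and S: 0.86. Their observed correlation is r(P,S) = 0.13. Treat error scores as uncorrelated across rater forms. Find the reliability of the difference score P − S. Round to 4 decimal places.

0.6724

Var(P−S) = 1 + 1 − 2·0.13 = 2 − 0.26 = 1.74.
With uncorrelated errors the cross-covariances are all true-score covariance, so they carry over unchanged; only the diagonal terms shrink to ρᵢσᵢ².
True-score variance = [0.57 + 0.86] − 0.26 = 1.43 − 0.26 = 1.17.
Reliability = 1.17 / 1.74 = 0.6724.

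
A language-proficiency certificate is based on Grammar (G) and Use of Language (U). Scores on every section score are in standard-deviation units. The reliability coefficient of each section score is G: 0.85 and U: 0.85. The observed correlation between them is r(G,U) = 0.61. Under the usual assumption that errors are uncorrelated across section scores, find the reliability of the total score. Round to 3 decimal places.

0.907

Var(G+U) = 2 + 2·[0.61] = 2 + 1.22 = 3.22.
Under uncorrelated errors the observed covariances equal the true-score covariances, so only the own-variance terms attenuate.
True-score variance = [0.85 + 0.85] + 1.22 = 1.7 + 1.22 = 2.92.
Reliability = 2.92 / 3.22 = 0.907.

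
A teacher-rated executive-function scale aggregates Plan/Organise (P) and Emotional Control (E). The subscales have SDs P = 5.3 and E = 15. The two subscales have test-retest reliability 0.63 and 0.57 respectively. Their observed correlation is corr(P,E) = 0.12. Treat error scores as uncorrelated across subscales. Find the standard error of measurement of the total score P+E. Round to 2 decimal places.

10.35

Var(total) = 253.09 + 19.08 = 272.17.
True-score variance = 145.947 + 19.08 = 165.027, so reliability = 0.6063.
Error variance = 272.17 − 165.027 = 107.143; SEM = √107.143 = 10.35.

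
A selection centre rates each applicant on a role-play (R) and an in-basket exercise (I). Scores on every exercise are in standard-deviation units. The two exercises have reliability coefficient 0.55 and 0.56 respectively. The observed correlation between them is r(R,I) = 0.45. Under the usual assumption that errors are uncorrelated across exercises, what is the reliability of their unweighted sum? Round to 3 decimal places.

Var(R+I) = 2 + 2·[0.45] = 2 + 0.9 = 2.9.
Under uncorrelated errors the observed covariances equal the true-score covariances, so only the own-variance terms attenuate.
True-score variance = [0.55 + 0.56] + 0.9 = 1.11 + 0.9 = 2.01.
Reliability = 2.01 / 2.9 = 0.693.

0.693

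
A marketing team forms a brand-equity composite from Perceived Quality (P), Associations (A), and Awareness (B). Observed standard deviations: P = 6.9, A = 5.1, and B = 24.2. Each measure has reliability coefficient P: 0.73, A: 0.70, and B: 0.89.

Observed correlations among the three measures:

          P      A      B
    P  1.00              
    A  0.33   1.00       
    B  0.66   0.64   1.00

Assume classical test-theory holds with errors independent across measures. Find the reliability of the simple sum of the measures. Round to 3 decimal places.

Var(P+A+B) = 6.9² + 5.1² + 24.2² + 2·[6.9·5.1·0.33 + 6.9·24.2·0.66 + 5.1·24.2·0.64] = 659.26 + 401.617 = 1060.88.
Under uncorrelated errors the observed covariances equal the true-score covariances, so only the own-variance terms attenuate.
True-score variance = [6.9²·0.73 + 5.1²·0.70 + 24.2²·0.89] + 401.617 = 574.182 + 401.617 = 975.799.
Reliability = 975.799 / 1060.88 = 0.920.

0.920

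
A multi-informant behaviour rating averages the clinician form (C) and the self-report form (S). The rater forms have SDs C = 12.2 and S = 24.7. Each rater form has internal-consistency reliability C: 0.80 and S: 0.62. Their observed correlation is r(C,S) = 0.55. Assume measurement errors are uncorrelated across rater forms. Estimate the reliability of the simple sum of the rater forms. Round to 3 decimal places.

0.760

Var(C+S) = 12.2² + 24.7² + 2·[12.2·24.7·0.55] = 758.93 + 331.474 = 1090.4.
Under uncorrelated errors the observed covariances equal the true-score covariances, so only the own-variance terms attenuate.
True-score variance = [12.2²·0.80 + 24.7²·0.62] + 331.474 = 497.328 + 331.474 = 828.802.
Reliability = 828.802 / 1090.4 = 0.760.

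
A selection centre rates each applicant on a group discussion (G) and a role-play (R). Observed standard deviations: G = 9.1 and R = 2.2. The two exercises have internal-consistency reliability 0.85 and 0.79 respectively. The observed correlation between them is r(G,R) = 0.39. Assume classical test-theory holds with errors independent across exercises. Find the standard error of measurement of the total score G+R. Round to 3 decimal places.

3.666

Var(total) = 87.65 + 15.6156 = 103.266.
True-score variance = 74.2121 + 15.6156 = 89.8277, so reliability = 0.8699.
Error variance = 103.266 − 89.8277 = 13.4379; SEM = √13.4379 = 3.666.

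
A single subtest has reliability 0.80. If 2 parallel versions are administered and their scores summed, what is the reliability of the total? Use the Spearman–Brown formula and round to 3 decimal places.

0.889

ρ_k = kρ / (1 + (k−1)ρ) = 2·0.80 / (1 + 1·0.80) = 1.600 / 1.800 = 0.889.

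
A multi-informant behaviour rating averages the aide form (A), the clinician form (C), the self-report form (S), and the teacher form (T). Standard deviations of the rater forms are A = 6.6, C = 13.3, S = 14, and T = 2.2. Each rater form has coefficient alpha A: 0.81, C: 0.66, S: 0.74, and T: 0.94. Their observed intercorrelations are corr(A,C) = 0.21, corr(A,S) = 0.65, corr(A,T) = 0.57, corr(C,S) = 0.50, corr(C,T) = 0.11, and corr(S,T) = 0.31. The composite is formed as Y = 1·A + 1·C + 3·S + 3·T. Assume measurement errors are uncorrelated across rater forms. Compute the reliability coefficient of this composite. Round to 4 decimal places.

Var(Y) = 6.6² + 13.3² + 3²·14² + 3²·2.2² + 2·[6.6·13.3·0.21 + 3·6.6·14·0.65 + 3·6.6·2.2·0.57 + 3·13.3·14·0.50 + 3·13.3·2.2·0.11 + 9·14·2.2·0.31] = 2028.01 + 1196.66 = 3224.67.
Because errors are independent across components, Cov(Tᵢ,Tⱼ) = Cov(Xᵢ,Xⱼ); the off-diagonal part of the true-score variance is the same as above.
True-score variance = [6.6²·0.81 + 13.3²·0.66 + 3²·14²·0.74 + 3²·2.2²·0.94] + 1196.66 = 1498.34 + 1196.66 = 2695.
Reliability = 2695 / 3224.67 = 0.8357.

0.8357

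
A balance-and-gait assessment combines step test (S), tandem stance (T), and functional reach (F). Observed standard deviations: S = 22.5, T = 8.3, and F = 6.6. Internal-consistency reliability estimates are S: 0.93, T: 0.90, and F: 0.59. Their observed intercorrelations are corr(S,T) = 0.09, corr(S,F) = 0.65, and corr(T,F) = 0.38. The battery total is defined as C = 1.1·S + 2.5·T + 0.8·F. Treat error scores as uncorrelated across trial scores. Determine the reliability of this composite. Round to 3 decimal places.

Var(C) = 1.1²·22.5² + 2.5²·8.3² + 0.8²·6.6² + 2·[2.75·22.5·8.3·0.09 + 0.88·22.5·6.6·0.65 + 2·8.3·6.6·0.38] = 1071 + 345.591 = 1416.59.
Under uncorrelated errors the observed covariances equal the true-score covariances, so only the own-variance terms attenuate.
True-score variance = [1.1²·22.5²·0.93 + 2.5²·8.3²·0.90 + 0.8²·6.6²·0.59] + 345.591 = 973.638 + 345.591 = 1319.23.
Reliability = 1319.23 / 1416.59 = 0.931.

0.931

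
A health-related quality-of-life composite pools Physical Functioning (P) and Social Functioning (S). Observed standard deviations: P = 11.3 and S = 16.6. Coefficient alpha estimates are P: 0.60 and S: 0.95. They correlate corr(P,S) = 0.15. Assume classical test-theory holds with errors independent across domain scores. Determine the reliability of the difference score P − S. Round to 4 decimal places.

0.8131

Var(P−S) = 11.3² + 16.6² − 2·11.3·16.6·0.15 = 403.25 − 56.274 = 346.976.
Because errors are independent across components, Cov(Tᵢ,Tⱼ) = Cov(Xᵢ,Xⱼ); the off-diagonal part of the true-score variance is the same as above.
True-score variance = [11.3²·0.60 + 16.6²·0.95] − 56.274 = 338.396 − 56.274 = 282.122.
Reliability = 282.122 / 346.976 = 0.8131.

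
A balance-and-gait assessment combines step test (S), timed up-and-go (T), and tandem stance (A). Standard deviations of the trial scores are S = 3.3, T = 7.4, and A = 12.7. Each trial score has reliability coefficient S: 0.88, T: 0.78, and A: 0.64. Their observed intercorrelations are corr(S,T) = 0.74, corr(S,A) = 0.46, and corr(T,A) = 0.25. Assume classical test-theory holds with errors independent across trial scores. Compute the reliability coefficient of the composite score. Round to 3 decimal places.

Var(S+T+A) = 3.3² + 7.4² + 12.7² + 2·[3.3·7.4·0.74 + 3.3·12.7·0.46 + 7.4·12.7·0.25] = 226.94 + 121.689 = 348.629.
Because errors are independent across components, Cov(Tᵢ,Tⱼ) = Cov(Xᵢ,Xⱼ); the off-diagonal part of the true-score variance is the same as above.
True-score variance = [3.3²·0.88 + 7.4²·0.78 + 12.7²·0.64] + 121.689 = 155.522 + 121.689 = 277.21.
Reliability = 277.21 / 348.629 = 0.795.

0.795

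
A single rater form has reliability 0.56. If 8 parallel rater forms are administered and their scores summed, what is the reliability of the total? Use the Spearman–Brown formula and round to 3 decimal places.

0.911

ρ_k = kρ / (1 + (k−1)ρ) = 8·0.56 / (1 + 7·0.56) = 4.480 / 4.920 = 0.911.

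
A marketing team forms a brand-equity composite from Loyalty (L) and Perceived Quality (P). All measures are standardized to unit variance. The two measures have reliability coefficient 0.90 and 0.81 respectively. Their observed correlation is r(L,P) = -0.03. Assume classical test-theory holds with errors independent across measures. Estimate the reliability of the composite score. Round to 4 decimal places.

0.8505

Var(L+P) = 2 + 2·[(-0.03)] = 2 − 0.06 = 1.94.
Under uncorrelated errors the observed covariances equal the true-score covariances, so only the own-variance terms attenuate.
True-score variance = [0.90 + 0.81] − 0.06 = 1.71 − 0.06 = 1.65.
Reliability = 1.65 / 1.94 = 0.8505.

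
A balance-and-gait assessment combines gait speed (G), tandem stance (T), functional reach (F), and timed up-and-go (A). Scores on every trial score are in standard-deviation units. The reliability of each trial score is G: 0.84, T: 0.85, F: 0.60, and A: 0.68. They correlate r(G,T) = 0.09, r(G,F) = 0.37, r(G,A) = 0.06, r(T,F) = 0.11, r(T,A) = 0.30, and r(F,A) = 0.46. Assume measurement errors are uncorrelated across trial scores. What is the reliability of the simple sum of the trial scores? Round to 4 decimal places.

0.8481

Var(G+T+F+A) = 4 + 2·[0.09 + 0.37 + 0.06 + 0.11 + 0.30 + 0.46] = 4 + 2.78 = 6.78.
With uncorrelated errors the cross-covariances are all true-score covariance, so they carry over unchanged; only the diagonal terms shrink to ρᵢσᵢ².
True-score variance = [0.84 + 0.85 + 0.60 + 0.68] + 2.78 = 2.97 + 2.78 = 5.75.
Reliability = 5.75 / 6.78 = 0.8481.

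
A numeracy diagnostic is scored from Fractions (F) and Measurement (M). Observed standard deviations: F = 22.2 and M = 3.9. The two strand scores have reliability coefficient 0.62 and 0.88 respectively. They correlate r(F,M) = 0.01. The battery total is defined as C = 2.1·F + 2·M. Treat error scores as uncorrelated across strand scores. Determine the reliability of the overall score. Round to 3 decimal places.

0.628

Var(C) = 2.1²·22.2² + 2²·3.9² + 2·[4.2·22.2·3.9·0.01] = 2234.26 + 7.27272 = 2241.54.
Because errors are independent across components, Cov(Tᵢ,Tⱼ) = Cov(Xᵢ,Xⱼ); the off-diagonal part of the true-score variance is the same as above.
True-score variance = [2.1²·22.2²·0.62 + 2²·3.9²·0.88] + 7.27272 = 1401.06 + 7.27272 = 1408.34.
Reliability = 1408.34 / 2241.54 = 0.628.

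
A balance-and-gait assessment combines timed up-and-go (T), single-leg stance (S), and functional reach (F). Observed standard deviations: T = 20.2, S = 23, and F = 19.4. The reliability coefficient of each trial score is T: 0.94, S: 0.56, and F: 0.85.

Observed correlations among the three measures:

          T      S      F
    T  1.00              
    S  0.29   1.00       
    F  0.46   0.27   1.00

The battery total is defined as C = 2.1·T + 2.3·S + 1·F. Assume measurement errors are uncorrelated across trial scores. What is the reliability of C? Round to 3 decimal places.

0.816

Var(C) = 2.1²·20.2² + 2.3²·23² + 19.4² + 2·[4.83·20.2·23·0.29 + 2.1·20.2·19.4·0.46 + 2.3·23·19.4·0.27] = 4974.23 + 2612.82 = 7587.05.
Because errors are independent across components, Cov(Tᵢ,Tⱼ) = Cov(Xᵢ,Xⱼ); the off-diagonal part of the true-score variance is the same as above.
True-score variance = [2.1²·20.2²·0.94 + 2.3²·23²·0.56 + 19.4²·0.85] + 2612.82 = 3578.5 + 2612.82 = 6191.33.
Reliability = 6191.33 / 7587.05 = 0.816.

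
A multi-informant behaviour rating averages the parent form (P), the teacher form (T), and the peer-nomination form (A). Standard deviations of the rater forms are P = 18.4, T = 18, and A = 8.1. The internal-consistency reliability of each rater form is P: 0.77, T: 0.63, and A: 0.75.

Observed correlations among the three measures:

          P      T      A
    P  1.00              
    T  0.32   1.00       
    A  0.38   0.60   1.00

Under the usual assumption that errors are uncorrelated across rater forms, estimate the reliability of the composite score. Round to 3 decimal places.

Var(P+T+A) = 18.4² + 18² + 8.1² + 2·[18.4·18·0.32 + 18.4·8.1·0.38 + 18·8.1·0.60] = 728.17 + 500.198 = 1228.37.
Under uncorrelated errors the observed covariances equal the true-score covariances, so only the own-variance terms attenuate.
True-score variance = [18.4²·0.77 + 18²·0.63 + 8.1²·0.75] + 500.198 = 514.019 + 500.198 = 1014.22.
Reliability = 1014.22 / 1228.37 = 0.826.

0.826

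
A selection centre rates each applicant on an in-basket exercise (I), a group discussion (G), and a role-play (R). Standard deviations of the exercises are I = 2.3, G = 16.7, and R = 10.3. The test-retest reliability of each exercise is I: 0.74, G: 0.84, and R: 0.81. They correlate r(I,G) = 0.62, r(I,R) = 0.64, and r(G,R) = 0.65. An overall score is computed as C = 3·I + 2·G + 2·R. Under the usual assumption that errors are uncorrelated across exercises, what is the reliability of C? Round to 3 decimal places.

Var(C) = 3²·2.3² + 2²·16.7² + 2²·10.3² + 2·[6·2.3·16.7·0.62 + 6·2.3·10.3·0.64 + 4·16.7·10.3·0.65] = 1587.53 + 1362.16 = 2949.69.
With uncorrelated errors the cross-covariances are all true-score covariance, so they carry over unchanged; only the diagonal terms shrink to ρᵢσᵢ².
True-score variance = [3²·2.3²·0.74 + 2²·16.7²·0.84 + 2²·10.3²·0.81] + 1362.16 = 1316.03 + 1362.16 = 2678.19.
Reliability = 2678.19 / 2949.69 = 0.908.

0.908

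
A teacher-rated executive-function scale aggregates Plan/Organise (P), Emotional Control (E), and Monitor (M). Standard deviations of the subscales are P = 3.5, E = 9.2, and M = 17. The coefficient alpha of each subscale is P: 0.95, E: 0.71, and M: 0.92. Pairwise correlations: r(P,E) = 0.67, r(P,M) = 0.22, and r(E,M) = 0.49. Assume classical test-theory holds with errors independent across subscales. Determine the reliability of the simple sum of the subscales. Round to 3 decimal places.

Var(P+E+M) = 3.5² + 9.2² + 17² + 2·[3.5·9.2·0.67 + 3.5·17·0.22 + 9.2·17·0.49] = 385.89 + 222.6 = 608.49.
Under uncorrelated errors the observed covariances equal the true-score covariances, so only the own-variance terms attenuate.
True-score variance = [3.5²·0.95 + 9.2²·0.71 + 17²·0.92] + 222.6 = 337.612 + 222.6 = 560.212.
Reliability = 560.212 / 608.49 = 0.921.

0.921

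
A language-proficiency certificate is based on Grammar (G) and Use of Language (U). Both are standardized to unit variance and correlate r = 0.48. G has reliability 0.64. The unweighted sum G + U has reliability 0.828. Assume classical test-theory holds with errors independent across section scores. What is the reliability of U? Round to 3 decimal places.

0.851

Var(G+U) = 2 + 2·0.48 = 2.960.
True-score variance = ρ_G + ρ_U + 2·0.48, so 0.828 = (0.64 + ρ_U + 0.96) / 2.960.
ρ_U = 0.828·2.960 − 0.64 − 0.96 = 0.851.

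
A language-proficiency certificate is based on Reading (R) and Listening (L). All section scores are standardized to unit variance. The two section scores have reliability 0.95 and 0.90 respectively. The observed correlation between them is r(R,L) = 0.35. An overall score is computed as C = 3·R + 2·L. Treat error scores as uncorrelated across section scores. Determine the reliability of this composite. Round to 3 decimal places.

Var(C) = 3² + 2² + 2·[6·0.35] = 13 + 4.2 = 17.2.
Under uncorrelated errors the observed covariances equal the true-score covariances, so only the own-variance terms attenuate.
True-score variance = [3²·0.95 + 2²·0.90] + 4.2 = 12.15 + 4.2 = 16.35.
Reliability = 16.35 / 17.2 = 0.951.

0.951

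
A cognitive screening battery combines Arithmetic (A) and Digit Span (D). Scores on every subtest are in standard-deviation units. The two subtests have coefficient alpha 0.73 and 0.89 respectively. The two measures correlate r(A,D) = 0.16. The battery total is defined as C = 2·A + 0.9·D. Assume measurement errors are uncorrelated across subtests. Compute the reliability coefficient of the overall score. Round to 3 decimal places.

Var(C) = 2² + 0.9² + 2·[1.8·0.16] = 4.81 + 0.576 = 5.386.
With uncorrelated errors the cross-covariances are all true-score covariance, so they carry over unchanged; only the diagonal terms shrink to ρᵢσᵢ².
True-score variance = [2²·0.73 + 0.9²·0.89] + 0.576 = 3.6409 + 0.576 = 4.2169.
Reliability = 4.2169 / 5.386 = 0.783.

0.783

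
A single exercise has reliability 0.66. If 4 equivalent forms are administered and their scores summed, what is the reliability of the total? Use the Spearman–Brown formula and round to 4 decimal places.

0.8859

ρ_k = kρ / (1 + (k−1)ρ) = 4·0.66 / (1 + 3·0.66) = 2.640 / 2.980 = 0.8859.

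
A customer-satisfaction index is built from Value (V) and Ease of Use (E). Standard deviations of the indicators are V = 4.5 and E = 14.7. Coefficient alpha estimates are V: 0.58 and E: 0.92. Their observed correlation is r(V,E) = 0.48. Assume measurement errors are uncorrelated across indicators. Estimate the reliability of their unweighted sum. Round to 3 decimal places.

0.914

Var(V+E) = 4.5² + 14.7² + 2·[4.5·14.7·0.48] = 236.34 + 63.504 = 299.844.
With uncorrelated errors the cross-covariances are all true-score covariance, so they carry over unchanged; only the diagonal terms shrink to ρᵢσᵢ².
True-score variance = [4.5²·0.58 + 14.7²·0.92] + 63.504 = 210.548 + 63.504 = 274.052.
Reliability = 274.052 / 299.844 = 0.914.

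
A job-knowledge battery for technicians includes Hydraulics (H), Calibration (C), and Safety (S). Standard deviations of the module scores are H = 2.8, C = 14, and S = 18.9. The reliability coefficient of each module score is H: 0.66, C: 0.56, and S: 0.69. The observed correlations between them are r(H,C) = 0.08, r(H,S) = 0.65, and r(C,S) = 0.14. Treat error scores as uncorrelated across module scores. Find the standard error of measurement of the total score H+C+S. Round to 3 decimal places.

14.129

Var(total) = 561.05 + 149.156 = 710.206.
True-score variance = 361.409 + 149.156 = 510.565, so reliability = 0.7189.
Error variance = 710.206 − 510.565 = 199.641; SEM = √199.641 = 14.129.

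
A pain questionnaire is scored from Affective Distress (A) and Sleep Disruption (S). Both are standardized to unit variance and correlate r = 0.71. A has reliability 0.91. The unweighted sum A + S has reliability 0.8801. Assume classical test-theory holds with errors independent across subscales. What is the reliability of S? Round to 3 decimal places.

Var(A+S) = 2 + 2·0.71 = 3.420.
True-score variance = ρ_A + ρ_S + 2·0.71, so 0.8801 = (0.91 + ρ_S + 1.42) / 3.420.
ρ_S = 0.8801·3.420 − 0.91 − 1.42 = 0.680.

0.680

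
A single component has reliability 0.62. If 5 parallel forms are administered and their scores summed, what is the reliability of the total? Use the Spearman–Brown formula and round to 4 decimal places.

0.8908

ρ_k = kρ / (1 + (k−1)ρ) = 5·0.62 / (1 + 4·0.62) = 3.100 / 3.480 = 0.8908.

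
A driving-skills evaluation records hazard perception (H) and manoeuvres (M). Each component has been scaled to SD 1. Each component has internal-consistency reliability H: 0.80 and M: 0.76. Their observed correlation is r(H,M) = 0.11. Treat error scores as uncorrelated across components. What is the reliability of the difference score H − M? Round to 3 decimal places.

Var(H−M) = 1 + 1 − 2·0.11 = 2 − 0.22 = 1.78.
Because errors are independent across components, Cov(Tᵢ,Tⱼ) = Cov(Xᵢ,Xⱼ); the off-diagonal part of the true-score variance is the same as above.
True-score variance = [0.80 + 0.76] − 0.22 = 1.56 − 0.22 = 1.34.
Reliability = 1.34 / 1.78 = 0.753.

0.753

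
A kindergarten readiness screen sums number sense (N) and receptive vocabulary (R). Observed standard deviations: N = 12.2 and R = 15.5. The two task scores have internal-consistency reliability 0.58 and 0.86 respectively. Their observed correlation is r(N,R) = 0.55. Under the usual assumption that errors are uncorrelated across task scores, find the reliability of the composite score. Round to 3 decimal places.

0.839

Var(N+R) = 12.2² + 15.5² + 2·[12.2·15.5·0.55] = 389.09 + 208.01 = 597.1.
Under uncorrelated errors the observed covariances equal the true-score covariances, so only the own-variance terms attenuate.
True-score variance = [12.2²·0.58 + 15.5²·0.86] + 208.01 = 292.942 + 208.01 = 500.952.
Reliability = 500.952 / 597.1 = 0.839.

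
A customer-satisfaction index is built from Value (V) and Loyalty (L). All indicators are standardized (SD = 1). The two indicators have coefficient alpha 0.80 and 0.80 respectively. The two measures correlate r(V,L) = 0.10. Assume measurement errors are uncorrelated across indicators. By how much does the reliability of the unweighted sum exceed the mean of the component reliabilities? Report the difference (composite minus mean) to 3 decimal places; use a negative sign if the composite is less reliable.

0.018

Var(sum) = 2 + 0.2 = 2.2; true-score variance = 1.6 + 0.2 = 1.8; composite reliability = 0.8182.
Mean component reliability = 0.8000.
Difference = 0.8182 − 0.8000 = 0.018.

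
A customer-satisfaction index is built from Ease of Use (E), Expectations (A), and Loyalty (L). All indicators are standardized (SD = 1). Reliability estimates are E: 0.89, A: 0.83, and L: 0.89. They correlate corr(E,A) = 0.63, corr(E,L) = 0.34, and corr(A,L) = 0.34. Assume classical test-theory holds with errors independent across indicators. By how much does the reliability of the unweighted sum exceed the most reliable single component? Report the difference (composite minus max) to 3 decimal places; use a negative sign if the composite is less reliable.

0.041

Var(sum) = 3 + 2.62 = 5.62; true-score variance = 2.61 + 2.62 = 5.23; composite reliability = 0.9306.
Max component reliability = 0.8900.
Difference = 0.9306 − 0.8900 = 0.041.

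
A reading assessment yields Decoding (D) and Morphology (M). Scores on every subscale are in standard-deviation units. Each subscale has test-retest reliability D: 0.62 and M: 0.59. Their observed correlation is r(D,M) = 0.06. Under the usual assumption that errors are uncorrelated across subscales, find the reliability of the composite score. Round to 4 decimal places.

Var(D+M) = 2 + 2·[0.06] = 2 + 0.12 = 2.12.
With uncorrelated errors the cross-covariances are all true-score covariance, so they carry over unchanged; only the diagonal terms shrink to ρᵢσᵢ².
True-score variance = [0.62 + 0.59] + 0.12 = 1.21 + 0.12 = 1.33.
Reliability = 1.33 / 2.12 = 0.6274.

0.6274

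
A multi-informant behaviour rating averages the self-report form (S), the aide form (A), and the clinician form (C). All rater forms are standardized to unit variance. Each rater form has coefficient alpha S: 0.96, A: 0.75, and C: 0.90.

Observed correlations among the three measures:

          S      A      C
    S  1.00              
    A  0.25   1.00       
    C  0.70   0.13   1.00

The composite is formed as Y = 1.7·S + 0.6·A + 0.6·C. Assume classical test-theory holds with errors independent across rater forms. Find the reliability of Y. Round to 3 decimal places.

Var(Y) = 1.7² + 0.6² + 0.6² + 2·[1.02·0.25 + 1.02·0.70 + 0.36·0.13] = 3.61 + 2.0316 = 5.6416.
With uncorrelated errors the cross-covariances are all true-score covariance, so they carry over unchanged; only the diagonal terms shrink to ρᵢσᵢ².
True-score variance = [1.7²·0.96 + 0.6²·0.75 + 0.6²·0.90] + 2.0316 = 3.3684 + 2.0316 = 5.4.
Reliability = 5.4 / 5.6416 = 0.957.

0.957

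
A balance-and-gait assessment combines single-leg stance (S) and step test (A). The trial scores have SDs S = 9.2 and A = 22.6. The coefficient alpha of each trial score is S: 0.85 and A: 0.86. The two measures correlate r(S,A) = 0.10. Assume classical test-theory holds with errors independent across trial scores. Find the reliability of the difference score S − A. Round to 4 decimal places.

0.8480

Var(S−A) = 9.2² + 22.6² − 2·9.2·22.6·0.10 = 595.4 − 41.584 = 553.816.
Under uncorrelated errors the observed covariances equal the true-score covariances, so only the own-variance terms attenuate.
True-score variance = [9.2²·0.85 + 22.6²·0.86] − 41.584 = 511.198 − 41.584 = 469.614.
Reliability = 469.614 / 553.816 = 0.8480.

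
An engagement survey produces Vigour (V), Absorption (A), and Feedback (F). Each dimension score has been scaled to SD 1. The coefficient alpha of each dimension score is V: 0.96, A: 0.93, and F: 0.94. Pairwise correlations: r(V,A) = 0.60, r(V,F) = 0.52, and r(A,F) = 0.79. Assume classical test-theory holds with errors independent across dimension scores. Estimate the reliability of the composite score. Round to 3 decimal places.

0.975

Var(V+A+F) = 3 + 2·[0.60 + 0.52 + 0.79] = 3 + 3.82 = 6.82.
Because errors are independent across components, Cov(Tᵢ,Tⱼ) = Cov(Xᵢ,Xⱼ); the off-diagonal part of the true-score variance is the same as above.
True-score variance = [0.96 + 0.93 + 0.94] + 3.82 = 2.83 + 3.82 = 6.65.
Reliability = 6.65 / 6.82 = 0.975.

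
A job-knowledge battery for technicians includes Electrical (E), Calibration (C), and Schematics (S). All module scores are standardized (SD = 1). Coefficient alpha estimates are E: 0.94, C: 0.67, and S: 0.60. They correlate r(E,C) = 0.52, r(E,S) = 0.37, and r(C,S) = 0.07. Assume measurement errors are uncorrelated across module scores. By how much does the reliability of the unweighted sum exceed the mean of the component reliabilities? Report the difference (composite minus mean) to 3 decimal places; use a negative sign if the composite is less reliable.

Var(sum) = 3 + 1.92 = 4.92; true-score variance = 2.21 + 1.92 = 4.13; composite reliability = 0.8394.
Mean component reliability = 0.7367.
Difference = 0.8394 − 0.7367 = 0.103.

0.103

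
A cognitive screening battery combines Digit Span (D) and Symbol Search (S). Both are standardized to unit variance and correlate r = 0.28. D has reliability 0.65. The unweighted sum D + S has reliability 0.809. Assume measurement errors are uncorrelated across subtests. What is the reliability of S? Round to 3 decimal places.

0.861

Var(D+S) = 2 + 2·0.28 = 2.560.
True-score variance = ρ_D + ρ_S + 2·0.28, so 0.809 = (0.65 + ρ_S + 0.56) / 2.560.
ρ_S = 0.809·2.560 − 0.65 − 0.56 = 0.861.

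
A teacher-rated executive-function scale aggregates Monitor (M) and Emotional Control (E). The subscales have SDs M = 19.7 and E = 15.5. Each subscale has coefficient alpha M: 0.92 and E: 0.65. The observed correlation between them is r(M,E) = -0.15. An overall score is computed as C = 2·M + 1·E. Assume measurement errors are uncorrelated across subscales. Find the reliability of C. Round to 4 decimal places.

Var(C) = 2²·19.7² + 15.5² + 2·[2·19.7·15.5·(-0.15)] = 1792.61 − 183.21 = 1609.4.
With uncorrelated errors the cross-covariances are all true-score covariance, so they carry over unchanged; only the diagonal terms shrink to ρᵢσᵢ².
True-score variance = [2²·19.7²·0.92 + 15.5²·0.65] − 183.21 = 1584.33 − 183.21 = 1401.12.
Reliability = 1401.12 / 1609.4 = 0.8706.

0.8706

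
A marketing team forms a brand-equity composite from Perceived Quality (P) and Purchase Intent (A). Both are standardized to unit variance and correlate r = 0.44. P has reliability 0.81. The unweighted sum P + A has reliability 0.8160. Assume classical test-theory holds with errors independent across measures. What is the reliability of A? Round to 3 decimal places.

0.660

Var(P+A) = 2 + 2·0.44 = 2.880.
True-score variance = ρ_P + ρ_A + 2·0.44, so 0.8160 = (0.81 + ρ_A + 0.88) / 2.880.
ρ_A = 0.8160·2.880 − 0.81 − 0.88 = 0.660.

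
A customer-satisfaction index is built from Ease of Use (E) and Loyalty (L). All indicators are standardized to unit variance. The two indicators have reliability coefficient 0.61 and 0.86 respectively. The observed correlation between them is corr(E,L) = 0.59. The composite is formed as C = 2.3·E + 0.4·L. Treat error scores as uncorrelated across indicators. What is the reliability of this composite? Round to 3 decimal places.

Var(C) = 2.3² + 0.4² + 2·[0.92·0.59] = 5.45 + 1.0856 = 6.5356.
Because errors are independent across components, Cov(Tᵢ,Tⱼ) = Cov(Xᵢ,Xⱼ); the off-diagonal part of the true-score variance is the same as above.
True-score variance = [2.3²·0.61 + 0.4²·0.86] + 1.0856 = 3.3645 + 1.0856 = 4.4501.
Reliability = 4.4501 / 6.5356 = 0.681.

0.681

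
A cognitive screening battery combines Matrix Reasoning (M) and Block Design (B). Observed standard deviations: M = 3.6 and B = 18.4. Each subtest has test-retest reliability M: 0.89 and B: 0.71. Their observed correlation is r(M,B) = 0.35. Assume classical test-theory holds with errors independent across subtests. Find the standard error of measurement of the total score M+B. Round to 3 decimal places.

9.980

Var(total) = 351.52 + 46.368 = 397.888.
True-score variance = 251.912 + 46.368 = 298.28, so reliability = 0.7497.
Error variance = 397.888 − 298.28 = 99.608; SEM = √99.608 = 9.980.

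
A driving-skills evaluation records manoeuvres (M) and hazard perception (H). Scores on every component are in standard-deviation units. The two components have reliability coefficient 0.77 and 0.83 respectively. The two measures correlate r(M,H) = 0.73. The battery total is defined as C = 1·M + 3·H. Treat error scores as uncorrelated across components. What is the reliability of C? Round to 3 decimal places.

0.878

Var(C) = 1 + 3² + 2·[3·0.73] = 10 + 4.38 = 14.38.
Under uncorrelated errors the observed covariances equal the true-score covariances, so only the own-variance terms attenuate.
True-score variance = [0.77 + 3²·0.83] + 4.38 = 8.24 + 4.38 = 12.62.
Reliability = 12.62 / 14.38 = 0.878.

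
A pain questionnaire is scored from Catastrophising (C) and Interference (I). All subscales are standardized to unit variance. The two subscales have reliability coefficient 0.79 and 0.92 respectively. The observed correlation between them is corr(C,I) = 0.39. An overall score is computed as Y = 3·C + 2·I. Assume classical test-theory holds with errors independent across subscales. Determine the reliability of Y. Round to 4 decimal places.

Var(Y) = 3² + 2² + 2·[6·0.39] = 13 + 4.68 = 17.68.
With uncorrelated errors the cross-covariances are all true-score covariance, so they carry over unchanged; only the diagonal terms shrink to ρᵢσᵢ².
True-score variance = [3²·0.79 + 2²·0.92] + 4.68 = 10.79 + 4.68 = 15.47.
Reliability = 15.47 / 17.68 = 0.8750.

0.8750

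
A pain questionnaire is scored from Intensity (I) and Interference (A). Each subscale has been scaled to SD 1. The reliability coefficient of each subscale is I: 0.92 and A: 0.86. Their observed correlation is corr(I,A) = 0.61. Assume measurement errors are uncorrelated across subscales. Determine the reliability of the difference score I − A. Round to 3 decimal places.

0.718

Var(I−A) = 1 + 1 − 2·0.61 = 2 − 1.22 = 0.78.
Under uncorrelated errors the observed covariances equal the true-score covariances, so only the own-variance terms attenuate.
True-score variance = [0.92 + 0.86] − 1.22 = 1.78 − 1.22 = 0.56.
Reliability = 0.56 / 0.78 = 0.718.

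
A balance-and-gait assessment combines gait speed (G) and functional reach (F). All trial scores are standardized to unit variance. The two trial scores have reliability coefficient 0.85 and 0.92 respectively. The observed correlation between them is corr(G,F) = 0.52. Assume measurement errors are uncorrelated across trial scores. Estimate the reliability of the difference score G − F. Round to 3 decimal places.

Var(G−F) = 1 + 1 − 2·0.52 = 2 − 1.04 = 0.96.
Under uncorrelated errors the observed covariances equal the true-score covariances, so only the own-variance terms attenuate.
True-score variance = [0.85 + 0.92] − 1.04 = 1.77 − 1.04 = 0.73.
Reliability = 0.73 / 0.96 = 0.760.

0.760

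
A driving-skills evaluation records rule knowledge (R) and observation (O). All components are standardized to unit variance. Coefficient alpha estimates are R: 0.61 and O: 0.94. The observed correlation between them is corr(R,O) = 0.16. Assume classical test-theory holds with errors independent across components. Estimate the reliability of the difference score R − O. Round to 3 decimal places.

0.732

Var(R−O) = 1 + 1 − 2·0.16 = 2 − 0.32 = 1.68.
Under uncorrelated errors the observed covariances equal the true-score covariances, so only the own-variance terms attenuate.
True-score variance = [0.61 + 0.94] − 0.32 = 1.55 − 0.32 = 1.23.
Reliability = 1.23 / 1.68 = 0.732.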